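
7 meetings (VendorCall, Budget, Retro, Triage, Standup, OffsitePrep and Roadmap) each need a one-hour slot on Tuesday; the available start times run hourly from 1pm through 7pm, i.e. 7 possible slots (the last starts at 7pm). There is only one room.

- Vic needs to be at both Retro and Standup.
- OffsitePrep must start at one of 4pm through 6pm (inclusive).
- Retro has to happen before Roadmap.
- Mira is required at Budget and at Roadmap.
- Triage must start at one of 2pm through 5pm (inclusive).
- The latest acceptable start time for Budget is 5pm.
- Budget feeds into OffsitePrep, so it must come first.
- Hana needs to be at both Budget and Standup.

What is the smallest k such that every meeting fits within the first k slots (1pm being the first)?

7

The precedence chain requires at least 2 distinct slots.
With at most 1 per slot and 7 meetings, at least 7 slots are needed.
OffsitePrep can't be placed before 4pm — that is slot 4 counting from 1pm — so the schedule must run through at least 4 slots.
7 works (last occupied slot: 7pm): for example OffsitePrep in 4pm; Budget in 1pm; Roadmap in 5pm; Standup in 7pm; VendorCall in 6pm; Retro in 3pm; Triage in 2pm.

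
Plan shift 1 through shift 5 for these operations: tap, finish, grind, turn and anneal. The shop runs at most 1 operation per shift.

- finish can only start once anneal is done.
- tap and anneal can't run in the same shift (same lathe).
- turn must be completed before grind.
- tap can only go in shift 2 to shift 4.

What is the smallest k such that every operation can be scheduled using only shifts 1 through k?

5 shifts

The precedence chain requires at least 2 distinct shifts.
With at most 1 per shift and 5 operations, at least 5 shifts are needed.
5 works (last occupied shift: shift 5): for example tap=shift 2, finish=shift 3, anneal=shift 1, grind=shift 5, turn=shift 4.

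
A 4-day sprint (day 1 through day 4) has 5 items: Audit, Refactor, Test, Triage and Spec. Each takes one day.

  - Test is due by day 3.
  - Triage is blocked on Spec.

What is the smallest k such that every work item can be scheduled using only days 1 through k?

2 days

The precedence chain requires at least 2 distinct days.
2 works (last occupied day: day 2): for example Spec -> day 1, Refactor -> day 1, Test -> day 1, Audit -> day 1, Triage -> day 2.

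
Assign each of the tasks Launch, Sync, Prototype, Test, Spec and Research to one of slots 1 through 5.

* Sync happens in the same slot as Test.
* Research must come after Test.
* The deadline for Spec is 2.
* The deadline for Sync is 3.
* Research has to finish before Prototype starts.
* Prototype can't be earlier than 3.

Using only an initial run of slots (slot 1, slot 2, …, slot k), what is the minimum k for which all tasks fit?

The precedence chain requires at least 3 distinct slots.
3 works (last occupied slot: 3): for example Launch -> 1; Prototype -> 3; Sync -> 1; Test -> 1; Spec -> 1; Research -> 2.

3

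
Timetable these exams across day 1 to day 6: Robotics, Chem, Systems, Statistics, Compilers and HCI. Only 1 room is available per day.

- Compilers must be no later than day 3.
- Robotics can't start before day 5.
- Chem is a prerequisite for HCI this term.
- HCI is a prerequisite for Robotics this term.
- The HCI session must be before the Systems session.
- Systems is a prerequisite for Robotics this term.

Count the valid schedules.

Splitting on Robotics: it can be day 5 (3), day 6 (12). Listing each branch's schedules as (Chem, Systems, Statistics, Compilers, HCI) by day number:
Robotics=day 5: (1,4,6,2,3) (1,4,6,3,2) (2,4,6,1,3) — 3.
Robotics=day 6: (1,4,5,2,3) (1,4,5,3,2) (1,5,2,3,4) (1,5,3,2,4) (1,5,4,2,3) (1,5,4,3,2) (2,4,5,1,3) (2,5,1,3,4) (2,5,3,1,4) (2,5,4,1,3) (3,5,1,2,4) (3,5,2,1,4) — 12.
Summing: 3 + 12 = 15.

15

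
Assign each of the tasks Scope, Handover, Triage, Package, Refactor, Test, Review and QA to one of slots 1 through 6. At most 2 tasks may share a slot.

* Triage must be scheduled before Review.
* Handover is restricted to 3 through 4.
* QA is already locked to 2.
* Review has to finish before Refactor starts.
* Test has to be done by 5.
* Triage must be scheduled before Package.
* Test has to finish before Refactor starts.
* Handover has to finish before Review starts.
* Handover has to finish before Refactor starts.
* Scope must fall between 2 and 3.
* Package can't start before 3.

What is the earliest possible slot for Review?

Precedence pushes Review to at least 4; downstream work caps Review at 5.
Review at 4 is achievable: Review=4; Handover=3; Test=1; Scope=2; Refactor=5; QA=2; Package=3; Triage=1.

4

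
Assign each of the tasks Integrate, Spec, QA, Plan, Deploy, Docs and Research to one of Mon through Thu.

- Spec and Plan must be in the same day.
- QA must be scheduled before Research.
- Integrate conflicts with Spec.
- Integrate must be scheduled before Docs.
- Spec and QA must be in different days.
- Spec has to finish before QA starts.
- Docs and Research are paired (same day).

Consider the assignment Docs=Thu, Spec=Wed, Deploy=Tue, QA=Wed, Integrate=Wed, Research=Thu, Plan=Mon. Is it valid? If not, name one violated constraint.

No — it violates: Integrate conflicts with Spec

Spec has to finish before QA starts — violated.
Spec and QA must be in different days — violated.
QA must be scheduled before Research — holds.
Spec and Plan must be in the same day — violated.
Integrate conflicts with Spec — violated.
Docs and Research are paired (same day) — holds.
Integrate must be scheduled before Docs — holds.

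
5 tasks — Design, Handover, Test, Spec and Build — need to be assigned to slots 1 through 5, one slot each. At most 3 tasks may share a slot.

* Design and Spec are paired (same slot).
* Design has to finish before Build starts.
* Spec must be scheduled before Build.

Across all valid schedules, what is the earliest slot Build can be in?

2

Precedence pushes Build to at least 2.
Build at 2 is achievable: Handover -> 1, Design -> 1, Test -> 2, Build -> 2, Spec -> 1.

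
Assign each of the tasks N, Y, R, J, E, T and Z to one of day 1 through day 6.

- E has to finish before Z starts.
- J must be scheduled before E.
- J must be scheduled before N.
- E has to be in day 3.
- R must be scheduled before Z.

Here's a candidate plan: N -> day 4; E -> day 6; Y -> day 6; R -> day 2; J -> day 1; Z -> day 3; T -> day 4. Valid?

Invalid. E has to finish before Z starts.

E has to finish before Z starts — violated.
E has to be in day 3 — violated.
J must be scheduled before N — holds.
R must be scheduled before Z — holds.
J must be scheduled before E — holds.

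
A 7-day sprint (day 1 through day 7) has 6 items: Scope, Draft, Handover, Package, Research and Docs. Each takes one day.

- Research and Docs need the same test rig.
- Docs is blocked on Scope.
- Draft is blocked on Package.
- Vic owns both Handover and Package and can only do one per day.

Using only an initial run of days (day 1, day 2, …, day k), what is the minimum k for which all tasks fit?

The precedence chain requires at least 2 distinct days.
2 works (last occupied day: day 2): for example Research=day 1; Handover=day 2; Package=day 1; Draft=day 2; Docs=day 2; Scope=day 1.

2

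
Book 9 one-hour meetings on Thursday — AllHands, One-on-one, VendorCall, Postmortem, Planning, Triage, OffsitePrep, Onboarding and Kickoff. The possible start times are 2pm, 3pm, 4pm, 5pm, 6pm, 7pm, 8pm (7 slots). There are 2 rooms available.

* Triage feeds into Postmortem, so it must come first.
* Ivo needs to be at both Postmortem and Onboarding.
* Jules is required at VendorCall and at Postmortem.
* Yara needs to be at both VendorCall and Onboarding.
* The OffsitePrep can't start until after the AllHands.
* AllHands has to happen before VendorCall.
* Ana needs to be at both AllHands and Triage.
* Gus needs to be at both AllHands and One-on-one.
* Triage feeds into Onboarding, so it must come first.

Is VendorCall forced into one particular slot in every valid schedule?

No

VendorCall can be 3pm (e.g. Postmortem in 4pm; OffsitePrep in 4pm; AllHands in 2pm; Onboarding in 5pm; Kickoff in 6pm; Planning in 2pm; VendorCall in 3pm; One-on-one in 5pm; Triage in 3pm) or 4pm (e.g. AllHands -> 2pm, Kickoff -> 5pm, Onboarding -> 6pm, One-on-one -> 4pm, OffsitePrep -> 3pm, Triage -> 3pm, Planning -> 2pm, Postmortem -> 5pm, VendorCall -> 4pm).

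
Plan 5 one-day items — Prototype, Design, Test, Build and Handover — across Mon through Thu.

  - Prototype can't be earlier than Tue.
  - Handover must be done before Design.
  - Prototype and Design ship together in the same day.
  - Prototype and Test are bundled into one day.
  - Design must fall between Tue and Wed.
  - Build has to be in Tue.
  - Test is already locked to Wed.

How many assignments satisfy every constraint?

Enumerating: Test=Wed, Design=Wed, Handover=Mon, Prototype=Wed, Build=Tue | Build in Tue; Prototype in Wed; Test in Wed; Design in Wed; Handover in Tue.

2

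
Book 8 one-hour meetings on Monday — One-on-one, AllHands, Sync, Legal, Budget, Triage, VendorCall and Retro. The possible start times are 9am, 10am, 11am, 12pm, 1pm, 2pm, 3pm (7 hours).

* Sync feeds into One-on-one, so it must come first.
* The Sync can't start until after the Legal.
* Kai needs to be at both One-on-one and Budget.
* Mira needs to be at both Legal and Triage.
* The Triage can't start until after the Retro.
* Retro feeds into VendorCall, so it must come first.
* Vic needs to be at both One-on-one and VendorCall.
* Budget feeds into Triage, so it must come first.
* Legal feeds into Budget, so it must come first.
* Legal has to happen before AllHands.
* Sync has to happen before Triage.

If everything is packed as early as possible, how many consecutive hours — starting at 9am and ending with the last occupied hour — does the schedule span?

The precedence chain requires at least 3 distinct hours.
3 works (last occupied hour: 11am): for example Triage in 11am, Sync in 10am, Legal in 9am, VendorCall in 10am, AllHands in 10am, Retro in 9am, One-on-one in 11am, Budget in 10am.

3 hours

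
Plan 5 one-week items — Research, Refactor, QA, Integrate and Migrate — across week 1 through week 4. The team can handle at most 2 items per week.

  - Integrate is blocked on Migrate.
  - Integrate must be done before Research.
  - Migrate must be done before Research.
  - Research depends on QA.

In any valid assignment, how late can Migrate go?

Downstream work caps Migrate at week 2.
Migrate at week 2 is achievable: Integrate in week 3; Refactor in week 1; Research in week 4; QA in week 1; Migrate in week 2.

week 2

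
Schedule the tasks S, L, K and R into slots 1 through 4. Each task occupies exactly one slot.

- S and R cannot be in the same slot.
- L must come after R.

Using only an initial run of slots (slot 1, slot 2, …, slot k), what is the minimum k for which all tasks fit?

The precedence chain requires at least 2 distinct slots.
2 works (last occupied slot: 2): for example R -> 1; K -> 1; L -> 2; S -> 2.

2 slots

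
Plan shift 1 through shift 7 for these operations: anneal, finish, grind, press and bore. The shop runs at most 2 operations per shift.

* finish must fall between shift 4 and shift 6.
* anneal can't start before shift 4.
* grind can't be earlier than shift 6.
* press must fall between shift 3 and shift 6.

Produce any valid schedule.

grind -> shift 6, bore -> shift 1, press -> shift 3, anneal -> shift 4, finish -> shift 4

Checking: grind=shift 6 in [shift 6,shift 7]; press=shift 3 in [shift 3,shift 6]; anneal=shift 4 in [shift 4,shift 7]; finish=shift 4 in [shift 4,shift 6]; max 2 per shift (cap 2).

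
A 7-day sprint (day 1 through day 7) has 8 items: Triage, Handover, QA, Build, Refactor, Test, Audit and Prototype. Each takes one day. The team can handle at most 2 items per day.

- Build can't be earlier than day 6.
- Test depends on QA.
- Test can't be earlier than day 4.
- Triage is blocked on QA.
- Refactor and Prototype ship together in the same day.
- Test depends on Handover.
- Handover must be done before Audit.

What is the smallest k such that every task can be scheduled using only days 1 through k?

6

The precedence chain requires at least 2 distinct days.
With at most 2 per day and 8 tasks, at least 4 days are needed.
Build can't be placed before day 6, so the schedule must run through at least day 6.
6 works (last occupied day: day 6): for example QA -> day 1; Build -> day 6; Handover -> day 1; Refactor -> day 3; Audit -> day 2; Prototype -> day 3; Test -> day 4; Triage -> day 2.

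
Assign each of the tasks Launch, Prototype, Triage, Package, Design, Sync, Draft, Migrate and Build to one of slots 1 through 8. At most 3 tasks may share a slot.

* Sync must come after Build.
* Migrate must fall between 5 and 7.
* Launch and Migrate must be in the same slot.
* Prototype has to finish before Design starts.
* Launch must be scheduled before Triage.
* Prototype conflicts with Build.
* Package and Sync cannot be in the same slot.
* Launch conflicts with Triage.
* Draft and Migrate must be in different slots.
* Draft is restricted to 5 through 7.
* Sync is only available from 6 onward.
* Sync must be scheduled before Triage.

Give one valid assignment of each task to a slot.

Sync=6, Migrate=6, Design=2, Package=1, Prototype=1, Draft=5, Launch=6, Build=2, Triage=7

Checking: Build(2) before Sync(6); Prototype(1) before Design(2); Launch(6) before Triage(7); Sync(6) before Triage(7); Draft(5) != Migrate(6); Launch(6) != Triage(7); Prototype(1) != Build(2); Package(1) != Sync(6); Launch = Migrate = 6; Migrate=6 in [5,7]; Draft=5 in [5,7]; Sync=6 in [6,8]; max 3 per slot (cap 3).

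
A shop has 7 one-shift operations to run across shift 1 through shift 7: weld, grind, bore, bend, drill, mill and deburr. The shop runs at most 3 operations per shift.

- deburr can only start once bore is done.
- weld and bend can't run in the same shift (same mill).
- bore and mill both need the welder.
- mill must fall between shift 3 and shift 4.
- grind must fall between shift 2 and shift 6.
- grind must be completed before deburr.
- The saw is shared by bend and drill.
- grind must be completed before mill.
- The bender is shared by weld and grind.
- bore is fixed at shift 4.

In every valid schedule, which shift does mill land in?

shift 3

mill's window is shift 3–shift 4.
bore is fixed at shift 4, and mill can't share a shift with bore.
So mill must be shift 3.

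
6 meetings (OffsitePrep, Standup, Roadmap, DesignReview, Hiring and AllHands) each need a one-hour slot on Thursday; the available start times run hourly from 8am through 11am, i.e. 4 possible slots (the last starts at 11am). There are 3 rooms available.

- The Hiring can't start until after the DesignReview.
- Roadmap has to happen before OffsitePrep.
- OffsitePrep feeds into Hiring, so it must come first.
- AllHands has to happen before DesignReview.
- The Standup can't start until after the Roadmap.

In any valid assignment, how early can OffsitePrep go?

Precedence pushes OffsitePrep to at least 9am; downstream work caps OffsitePrep at 10am.
OffsitePrep at 9am is achievable: DesignReview -> 9am, Standup -> 9am, OffsitePrep -> 9am, Roadmap -> 8am, AllHands -> 8am, Hiring -> 10am.

9am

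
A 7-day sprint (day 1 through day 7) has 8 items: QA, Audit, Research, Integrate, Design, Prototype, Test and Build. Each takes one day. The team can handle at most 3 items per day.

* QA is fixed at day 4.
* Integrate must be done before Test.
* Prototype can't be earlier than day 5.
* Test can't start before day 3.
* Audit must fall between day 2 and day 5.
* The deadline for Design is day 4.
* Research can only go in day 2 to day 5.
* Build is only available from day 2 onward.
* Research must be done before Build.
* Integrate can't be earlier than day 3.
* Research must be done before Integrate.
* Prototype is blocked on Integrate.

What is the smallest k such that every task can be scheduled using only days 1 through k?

The precedence chain requires at least 3 distinct days.
With at most 3 per day and 8 tasks, at least 3 days are needed.
Prototype can't be placed before day 5, so the schedule must run through at least day 5.
5 works (last occupied day: day 5): for example QA in day 4; Audit in day 2; Prototype in day 5; Build in day 3; Research in day 2; Design in day 1; Test in day 4; Integrate in day 3.

5 days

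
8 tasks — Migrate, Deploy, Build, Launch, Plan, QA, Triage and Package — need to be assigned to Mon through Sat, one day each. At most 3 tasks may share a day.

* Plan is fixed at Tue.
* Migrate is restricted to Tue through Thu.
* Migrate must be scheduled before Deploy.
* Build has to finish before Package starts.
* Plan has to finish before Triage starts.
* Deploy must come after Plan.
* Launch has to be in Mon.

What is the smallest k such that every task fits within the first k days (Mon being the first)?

The precedence chain requires at least 2 distinct days.
With at most 3 per day and 8 tasks, at least 3 days are needed.
Propagating the time windows through the other constraints, Deploy can't land before Wed — that is day 3 counting from Mon — so the schedule must run through at least 3 days.
3 works (last occupied day: Wed): for example Build=Mon; Package=Tue; Migrate=Tue; Triage=Wed; QA=Mon; Launch=Mon; Deploy=Wed; Plan=Tue.

3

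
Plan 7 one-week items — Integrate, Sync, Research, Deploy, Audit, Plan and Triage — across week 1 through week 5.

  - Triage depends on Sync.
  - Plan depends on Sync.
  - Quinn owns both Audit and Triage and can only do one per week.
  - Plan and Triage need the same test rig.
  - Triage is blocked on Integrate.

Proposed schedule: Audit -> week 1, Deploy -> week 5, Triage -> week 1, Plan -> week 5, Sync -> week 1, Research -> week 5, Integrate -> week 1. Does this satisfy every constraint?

No — it violates: Quinn owns both Audit and Triage and can only do one per week

Plan depends on Sync — holds.
Triage is blocked on Integrate — violated.
Triage depends on Sync — violated.
Plan and Triage need the same test rig — holds.
Quinn owns both Audit and Triage and can only do one per week — violated.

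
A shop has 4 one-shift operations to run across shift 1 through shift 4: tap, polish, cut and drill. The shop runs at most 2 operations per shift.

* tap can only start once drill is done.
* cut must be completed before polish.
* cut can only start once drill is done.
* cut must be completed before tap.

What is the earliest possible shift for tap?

shift 3

Precedence pushes tap to at least shift 3.
tap at shift 3 is achievable: tap in shift 3, drill in shift 1, polish in shift 3, cut in shift 2.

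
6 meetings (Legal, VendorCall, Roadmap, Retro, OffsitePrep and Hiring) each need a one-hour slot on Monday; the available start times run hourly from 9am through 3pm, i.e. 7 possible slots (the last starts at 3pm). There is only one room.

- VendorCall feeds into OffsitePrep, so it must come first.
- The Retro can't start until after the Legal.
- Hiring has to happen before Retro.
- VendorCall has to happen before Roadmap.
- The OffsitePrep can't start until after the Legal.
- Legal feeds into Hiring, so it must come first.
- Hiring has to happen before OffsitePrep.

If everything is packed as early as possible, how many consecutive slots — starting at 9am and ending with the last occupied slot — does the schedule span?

The precedence chain requires at least 3 distinct slots.
With at most 1 per slot and 6 meetings, at least 6 slots are needed.
6 works (last occupied slot: 2pm): for example Roadmap -> 2pm; Retro -> 1pm; Hiring -> 10am; Legal -> 9am; VendorCall -> 11am; OffsitePrep -> 12pm.

6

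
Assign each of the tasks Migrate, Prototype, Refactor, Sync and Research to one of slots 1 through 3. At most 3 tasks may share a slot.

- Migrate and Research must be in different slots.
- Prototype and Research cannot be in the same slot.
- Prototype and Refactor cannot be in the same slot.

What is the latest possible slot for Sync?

Sync at 3 is achievable: Migrate -> 1; Prototype -> 1; Refactor -> 2; Sync -> 3; Research -> 2.

3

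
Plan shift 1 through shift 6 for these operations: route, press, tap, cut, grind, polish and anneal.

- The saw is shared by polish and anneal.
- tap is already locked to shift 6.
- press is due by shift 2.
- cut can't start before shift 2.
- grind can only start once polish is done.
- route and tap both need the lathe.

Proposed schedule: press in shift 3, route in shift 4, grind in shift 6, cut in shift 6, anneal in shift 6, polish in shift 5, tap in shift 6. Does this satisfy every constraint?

press is due by shift 2 — violated.
tap is already locked to shift 6 — holds.
route and tap both need the lathe — holds.
The saw is shared by polish and anneal — holds.
cut can't start before shift 2 — holds.
grind can only start once polish is done — holds.

No. press is due by shift 2 is not satisfied.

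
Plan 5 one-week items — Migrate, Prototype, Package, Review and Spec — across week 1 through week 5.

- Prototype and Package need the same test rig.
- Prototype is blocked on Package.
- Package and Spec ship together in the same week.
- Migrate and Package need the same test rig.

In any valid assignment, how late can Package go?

Downstream work caps Package at week 4.
Package at week 4 is achievable: Migrate in week 1, Package in week 4, Review in week 1, Spec in week 4, Prototype in week 5.

week 4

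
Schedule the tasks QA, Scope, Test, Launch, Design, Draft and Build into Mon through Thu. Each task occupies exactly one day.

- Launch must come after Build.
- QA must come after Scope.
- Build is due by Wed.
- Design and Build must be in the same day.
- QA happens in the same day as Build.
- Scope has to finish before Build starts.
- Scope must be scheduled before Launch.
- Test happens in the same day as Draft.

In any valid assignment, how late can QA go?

Wed

Precedence pushes QA to at least Tue; QA must be in the same day as Build, which can't be after Wed, so QA is at most Wed.
QA at Wed is achievable: QA in Wed; Test in Mon; Scope in Mon; Launch in Thu; Build in Wed; Draft in Mon; Design in Wed.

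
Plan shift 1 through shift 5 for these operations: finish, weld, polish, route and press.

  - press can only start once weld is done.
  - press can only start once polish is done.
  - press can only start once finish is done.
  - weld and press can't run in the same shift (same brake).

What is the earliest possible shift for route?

route at shift 1 is achievable: weld in shift 1, press in shift 2, finish in shift 1, polish in shift 1, route in shift 1.

shift 1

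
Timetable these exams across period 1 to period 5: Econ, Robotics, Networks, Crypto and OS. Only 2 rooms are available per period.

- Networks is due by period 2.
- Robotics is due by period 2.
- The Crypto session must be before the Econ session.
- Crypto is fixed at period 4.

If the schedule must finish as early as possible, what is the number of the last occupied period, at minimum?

The precedence chain requires at least 2 distinct periods.
With at most 2 per period and 5 exams, at least 3 periods are needed.
Propagating the time windows through the other constraints, Econ can't land before period 5, so the schedule must run through at least period 5.
5 works (last occupied period: period 5): for example Crypto in period 4; Networks in period 1; Robotics in period 1; Econ in period 5; OS in period 2.

5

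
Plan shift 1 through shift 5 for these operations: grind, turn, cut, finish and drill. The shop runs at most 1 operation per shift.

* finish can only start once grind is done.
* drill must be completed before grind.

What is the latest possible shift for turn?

turn at shift 5 is achievable: cut=shift 4; turn=shift 5; finish=shift 3; drill=shift 1; grind=shift 2.

shift 5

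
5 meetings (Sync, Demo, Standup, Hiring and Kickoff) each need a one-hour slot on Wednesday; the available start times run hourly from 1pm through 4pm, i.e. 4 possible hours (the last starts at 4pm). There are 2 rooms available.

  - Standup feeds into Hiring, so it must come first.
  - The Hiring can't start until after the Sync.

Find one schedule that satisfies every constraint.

Hiring -> 2pm; Sync -> 1pm; Standup -> 1pm; Demo -> 2pm; Kickoff -> 3pm

Checking: Standup(1pm) before Hiring(2pm); Sync(1pm) before Hiring(2pm); max 2 per hour (cap 2).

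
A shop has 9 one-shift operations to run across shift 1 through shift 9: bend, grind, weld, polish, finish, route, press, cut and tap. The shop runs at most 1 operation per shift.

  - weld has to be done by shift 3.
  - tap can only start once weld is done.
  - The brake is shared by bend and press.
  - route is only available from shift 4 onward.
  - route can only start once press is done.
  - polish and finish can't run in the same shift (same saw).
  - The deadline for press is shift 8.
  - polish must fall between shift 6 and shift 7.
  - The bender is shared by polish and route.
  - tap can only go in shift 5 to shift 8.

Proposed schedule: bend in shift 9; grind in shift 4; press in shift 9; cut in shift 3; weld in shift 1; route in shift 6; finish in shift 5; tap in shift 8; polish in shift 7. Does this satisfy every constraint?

route is only available from shift 4 onward — holds.
tap can only go in shift 5 to shift 8 — holds.
polish must fall between shift 6 and shift 7 — holds.
route can only start once press is done — violated.
The bender is shared by polish and route — holds.
The shop runs at most 1 operation per shift — violated.
weld has to be done by shift 3 — holds.
The deadline for press is shift 8 — violated.
polish and finish can't run in the same shift (same saw) — holds.
tap can only start once weld is done — holds.
The brake is shared by bend and press — violated.

Invalid. The brake is shared by bend and press.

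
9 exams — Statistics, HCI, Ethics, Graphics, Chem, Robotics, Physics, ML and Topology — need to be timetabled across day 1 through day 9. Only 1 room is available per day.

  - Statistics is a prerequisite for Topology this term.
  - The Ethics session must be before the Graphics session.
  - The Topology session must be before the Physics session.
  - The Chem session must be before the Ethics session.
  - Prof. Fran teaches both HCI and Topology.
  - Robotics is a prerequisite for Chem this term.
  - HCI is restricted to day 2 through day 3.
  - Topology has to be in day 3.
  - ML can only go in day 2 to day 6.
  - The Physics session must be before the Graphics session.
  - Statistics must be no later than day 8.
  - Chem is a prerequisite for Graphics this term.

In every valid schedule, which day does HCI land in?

HCI's window is day 2–day 3.
Topology is fixed at day 3, and HCI can't share a day with Topology.
So HCI must be day 2.

day 2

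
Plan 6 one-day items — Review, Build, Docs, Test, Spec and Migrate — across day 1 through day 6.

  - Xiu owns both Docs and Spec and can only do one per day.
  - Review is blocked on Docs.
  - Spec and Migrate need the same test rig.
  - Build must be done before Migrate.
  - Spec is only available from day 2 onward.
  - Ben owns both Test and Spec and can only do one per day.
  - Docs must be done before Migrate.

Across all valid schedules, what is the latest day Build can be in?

day 5

Downstream work caps Build at day 5.
Build at day 5 is achievable: Docs -> day 1; Spec -> day 2; Review -> day 2; Build -> day 5; Test -> day 1; Migrate -> day 6.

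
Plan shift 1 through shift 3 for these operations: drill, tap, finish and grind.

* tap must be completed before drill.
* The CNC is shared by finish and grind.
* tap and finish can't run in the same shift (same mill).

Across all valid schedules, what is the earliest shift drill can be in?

Precedence pushes drill to at least shift 2.
drill at shift 2 is achievable: tap -> shift 1, finish -> shift 2, grind -> shift 1, drill -> shift 2.

shift 2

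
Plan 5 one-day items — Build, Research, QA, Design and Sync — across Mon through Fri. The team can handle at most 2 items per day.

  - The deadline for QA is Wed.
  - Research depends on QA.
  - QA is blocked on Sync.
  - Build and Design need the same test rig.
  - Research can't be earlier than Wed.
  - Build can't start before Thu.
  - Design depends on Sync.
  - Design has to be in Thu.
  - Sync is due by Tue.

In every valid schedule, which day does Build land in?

Fri

Build's window is Thu–Fri.
Design is fixed at Thu, and Build can't share a day with Design.
So Build must be Fri.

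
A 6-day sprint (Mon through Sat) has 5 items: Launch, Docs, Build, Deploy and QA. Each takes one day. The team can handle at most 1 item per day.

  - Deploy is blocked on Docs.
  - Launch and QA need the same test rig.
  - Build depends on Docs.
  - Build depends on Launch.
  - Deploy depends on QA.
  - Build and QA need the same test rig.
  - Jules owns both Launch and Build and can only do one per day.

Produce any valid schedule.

Deploy in Fri, Build in Wed, QA in Thu, Launch in Tue, Docs in Mon

Checking: QA(Thu) before Deploy(Fri); Docs(Mon) before Build(Wed); Launch(Tue) before Build(Wed); Docs(Mon) before Deploy(Fri); Launch(Tue) != Build(Wed); Launch(Tue) != QA(Thu); Build(Wed) != QA(Thu); max 1 per day (cap 1).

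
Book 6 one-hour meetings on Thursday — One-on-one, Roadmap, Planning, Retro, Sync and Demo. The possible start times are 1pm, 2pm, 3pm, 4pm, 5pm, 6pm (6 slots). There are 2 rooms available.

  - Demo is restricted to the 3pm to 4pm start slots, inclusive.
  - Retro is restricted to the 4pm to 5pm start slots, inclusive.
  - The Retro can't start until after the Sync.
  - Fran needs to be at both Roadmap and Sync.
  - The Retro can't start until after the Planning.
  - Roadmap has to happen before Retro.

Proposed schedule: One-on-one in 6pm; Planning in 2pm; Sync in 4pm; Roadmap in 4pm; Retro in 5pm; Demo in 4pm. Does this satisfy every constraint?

The Retro can't start until after the Planning — holds.
The Retro can't start until after the Sync — holds.
Retro is restricted to the 4pm to 5pm start slots, inclusive — holds.
Roadmap has to happen before Retro — holds.
Fran needs to be at both Roadmap and Sync — violated.
There are 2 rooms available — violated.
Demo is restricted to the 3pm to 4pm start slots, inclusive — holds.

No — it violates: There are 2 rooms available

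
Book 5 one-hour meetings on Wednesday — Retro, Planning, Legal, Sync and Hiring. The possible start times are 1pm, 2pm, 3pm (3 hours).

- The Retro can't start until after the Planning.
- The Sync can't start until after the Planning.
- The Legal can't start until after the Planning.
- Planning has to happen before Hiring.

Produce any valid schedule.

Sync=2pm, Legal=2pm, Planning=1pm, Hiring=2pm, Retro=2pm

Checking: Planning(1pm) before Hiring(2pm); Planning(1pm) before Retro(2pm); Planning(1pm) before Sync(2pm); Planning(1pm) before Legal(2pm).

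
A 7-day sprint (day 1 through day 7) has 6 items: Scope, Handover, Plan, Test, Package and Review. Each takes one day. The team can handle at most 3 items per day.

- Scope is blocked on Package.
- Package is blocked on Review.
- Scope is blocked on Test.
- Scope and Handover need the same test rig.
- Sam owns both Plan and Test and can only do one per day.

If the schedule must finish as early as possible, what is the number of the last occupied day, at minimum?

day 3

The precedence chain requires at least 3 distinct days.
With at most 3 per day and 6 tasks, at least 2 days are needed.
3 works (last occupied day: day 3): for example Test -> day 1, Review -> day 1, Scope -> day 3, Handover -> day 1, Plan -> day 2, Package -> day 2.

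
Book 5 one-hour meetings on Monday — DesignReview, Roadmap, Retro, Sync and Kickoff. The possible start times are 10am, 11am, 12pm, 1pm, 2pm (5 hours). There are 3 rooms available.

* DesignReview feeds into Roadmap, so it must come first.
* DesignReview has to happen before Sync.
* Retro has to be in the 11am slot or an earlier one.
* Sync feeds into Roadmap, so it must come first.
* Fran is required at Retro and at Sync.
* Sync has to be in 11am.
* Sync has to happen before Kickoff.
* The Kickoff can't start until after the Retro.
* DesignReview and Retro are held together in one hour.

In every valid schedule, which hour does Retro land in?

10am

Retro's window is 10am–11am.
Sync is fixed at 11am, and Retro can't share a hour with Sync.
So Retro must be 10am.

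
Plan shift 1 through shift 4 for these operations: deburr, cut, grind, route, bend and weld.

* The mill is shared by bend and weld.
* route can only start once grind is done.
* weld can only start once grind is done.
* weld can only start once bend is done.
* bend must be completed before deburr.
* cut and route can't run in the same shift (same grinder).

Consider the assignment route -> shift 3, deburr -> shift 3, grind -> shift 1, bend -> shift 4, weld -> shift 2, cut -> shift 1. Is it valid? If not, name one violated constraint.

No — it violates: weld can only start once bend is done

bend must be completed before deburr — violated.
route can only start once grind is done — holds.
cut and route can't run in the same shift (same grinder) — holds.
weld can only start once bend is done — violated.
weld can only start once grind is done — holds.
The mill is shared by bend and weld — holds.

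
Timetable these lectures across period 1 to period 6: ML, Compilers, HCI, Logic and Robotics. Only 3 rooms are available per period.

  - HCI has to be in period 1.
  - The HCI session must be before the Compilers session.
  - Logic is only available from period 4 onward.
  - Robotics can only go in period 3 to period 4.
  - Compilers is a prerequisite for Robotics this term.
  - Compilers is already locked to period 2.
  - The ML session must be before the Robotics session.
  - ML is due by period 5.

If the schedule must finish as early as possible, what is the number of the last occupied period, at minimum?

The precedence chain requires at least 3 distinct periods.
With at most 3 per period and 5 lectures, at least 2 periods are needed.
Logic can't be placed before period 4, so the schedule must run through at least period 4.
4 works (last occupied period: period 4): for example Robotics in period 3; Compilers in period 2; Logic in period 4; ML in period 1; HCI in period 1.

period 4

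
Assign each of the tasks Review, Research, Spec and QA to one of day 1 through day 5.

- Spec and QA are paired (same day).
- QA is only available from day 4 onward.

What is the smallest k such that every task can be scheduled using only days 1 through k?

4 days

QA can't be placed before day 4, so the schedule must run through at least day 4.
4 works (last occupied day: day 4): for example Research in day 1; Review in day 1; QA in day 4; Spec in day 4.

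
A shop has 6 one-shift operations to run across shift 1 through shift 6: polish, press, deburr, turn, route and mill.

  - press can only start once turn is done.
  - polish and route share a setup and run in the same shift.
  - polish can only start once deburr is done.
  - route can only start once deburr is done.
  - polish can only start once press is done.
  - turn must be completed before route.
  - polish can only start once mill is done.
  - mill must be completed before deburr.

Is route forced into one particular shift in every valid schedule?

route can be shift 3 (e.g. mill=shift 1, press=shift 2, turn=shift 1, route=shift 3, deburr=shift 2, polish=shift 3) or shift 4 (e.g. turn=shift 1; route=shift 4; polish=shift 4; press=shift 2; deburr=shift 2; mill=shift 1).

No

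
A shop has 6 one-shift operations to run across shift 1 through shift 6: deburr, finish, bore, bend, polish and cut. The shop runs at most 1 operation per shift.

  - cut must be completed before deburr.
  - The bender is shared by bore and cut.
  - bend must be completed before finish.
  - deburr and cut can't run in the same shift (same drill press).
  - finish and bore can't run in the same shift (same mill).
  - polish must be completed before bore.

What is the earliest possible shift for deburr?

shift 2

Precedence pushes deburr to at least shift 2.
deburr at shift 2 is achievable: bend in shift 3, cut in shift 1, polish in shift 5, deburr in shift 2, bore in shift 6, finish in shift 4.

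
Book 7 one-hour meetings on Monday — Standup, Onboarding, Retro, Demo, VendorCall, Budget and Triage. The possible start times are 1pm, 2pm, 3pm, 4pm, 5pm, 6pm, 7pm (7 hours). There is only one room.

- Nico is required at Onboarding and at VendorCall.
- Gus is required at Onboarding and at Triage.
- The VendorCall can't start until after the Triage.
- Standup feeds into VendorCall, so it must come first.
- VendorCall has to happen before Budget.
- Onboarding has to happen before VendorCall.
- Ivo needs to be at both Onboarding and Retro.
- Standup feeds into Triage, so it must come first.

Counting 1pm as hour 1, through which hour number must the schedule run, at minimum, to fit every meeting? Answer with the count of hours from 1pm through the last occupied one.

7

The precedence chain requires at least 4 distinct hours.
With at most 1 per hour and 7 meetings, at least 7 hours are needed.
7 works (last occupied hour: 7pm): for example Demo -> 7pm, Retro -> 6pm, Triage -> 2pm, Onboarding -> 3pm, Budget -> 5pm, VendorCall -> 4pm, Standup -> 1pm.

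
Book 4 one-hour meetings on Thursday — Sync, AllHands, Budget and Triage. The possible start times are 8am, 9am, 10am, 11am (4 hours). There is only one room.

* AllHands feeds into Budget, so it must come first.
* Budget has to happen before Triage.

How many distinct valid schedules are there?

4

Enumerating: AllHands=8am; Sync=11am; Triage=10am; Budget=9am | Budget=9am; Triage=11am; AllHands=8am; Sync=10am | Triage in 11am; AllHands in 8am; Sync in 9am; Budget in 10am | AllHands -> 9am, Budget -> 10am, Triage -> 11am, Sync -> 8am.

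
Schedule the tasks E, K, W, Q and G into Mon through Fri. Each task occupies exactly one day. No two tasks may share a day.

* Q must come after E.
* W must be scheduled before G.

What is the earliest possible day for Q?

Tue

Precedence pushes Q to at least Tue.
Q at Tue is achievable: K=Fri, Q=Tue, W=Wed, G=Thu, E=Mon.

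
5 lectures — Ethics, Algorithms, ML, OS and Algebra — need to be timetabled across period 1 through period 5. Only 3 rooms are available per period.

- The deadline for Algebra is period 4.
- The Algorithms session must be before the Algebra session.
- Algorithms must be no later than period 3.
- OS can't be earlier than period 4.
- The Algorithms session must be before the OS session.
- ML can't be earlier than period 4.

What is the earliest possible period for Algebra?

period 2

Precedence pushes Algebra to at least period 2; Algebra's own window allows nothing later than period 4.
Algebra at period 2 is achievable: Algorithms in period 1; Algebra in period 2; OS in period 4; Ethics in period 1; ML in period 4.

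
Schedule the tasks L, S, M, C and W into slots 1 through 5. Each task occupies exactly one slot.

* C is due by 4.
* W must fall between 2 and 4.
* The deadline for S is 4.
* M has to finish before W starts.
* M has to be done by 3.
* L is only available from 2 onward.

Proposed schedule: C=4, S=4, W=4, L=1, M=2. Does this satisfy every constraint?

No — it violates: L is only available from 2 onward

M has to finish before W starts — holds.
The deadline for S is 4 — holds.
C is due by 4 — holds.
L is only available from 2 onward — violated.
M has to be done by 3 — holds.
W must fall between 2 and 4 — holds.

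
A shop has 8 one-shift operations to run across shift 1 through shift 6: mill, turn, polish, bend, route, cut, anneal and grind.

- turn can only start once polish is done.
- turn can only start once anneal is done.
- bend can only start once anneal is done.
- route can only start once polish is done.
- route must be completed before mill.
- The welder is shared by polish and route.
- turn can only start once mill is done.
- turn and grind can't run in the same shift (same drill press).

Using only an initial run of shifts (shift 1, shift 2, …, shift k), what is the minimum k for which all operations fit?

4

The precedence chain requires at least 4 distinct shifts.
4 works (last occupied shift: shift 4): for example route=shift 2; cut=shift 1; turn=shift 4; anneal=shift 1; mill=shift 3; bend=shift 2; grind=shift 1; polish=shift 1.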